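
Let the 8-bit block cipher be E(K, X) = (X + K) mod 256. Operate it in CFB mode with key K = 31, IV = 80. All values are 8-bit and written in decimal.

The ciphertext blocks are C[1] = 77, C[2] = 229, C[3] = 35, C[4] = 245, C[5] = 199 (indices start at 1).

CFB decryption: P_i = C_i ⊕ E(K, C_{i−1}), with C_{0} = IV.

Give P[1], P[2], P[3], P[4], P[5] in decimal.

P[1] = 34, P[2] = 137, P[3] = 39, P[4] = 183, P[5] = 211

P[1]: E(K, 80) = 111; 77 ⊕ 111 = 34.
P[2]: E(K, 77) = 108; 229 ⊕ 108 = 137.
P[3]: E(K, 229) = 4; 35 ⊕ 4 = 39.
P[4]: E(K, 35) = 66; 245 ⊕ 66 = 183.
P[5]: E(K, 245) = 20; 199 ⊕ 20 = 211.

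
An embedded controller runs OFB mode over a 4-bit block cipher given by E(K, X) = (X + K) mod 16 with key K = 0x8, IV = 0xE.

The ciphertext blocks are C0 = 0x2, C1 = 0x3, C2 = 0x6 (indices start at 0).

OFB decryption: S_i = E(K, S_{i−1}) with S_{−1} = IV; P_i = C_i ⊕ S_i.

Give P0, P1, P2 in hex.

P0 = 0x4, P1 = 0xD, P2 = 0x0

P0: S = E(K, 0xE) = 0x6; 0x2 ⊕ 0x6 = 0x4.
P1: S = E(K, 0x6) = 0xE; 0x3 ⊕ 0xE = 0xD.
P2: S = E(K, 0xE) = 0x6; 0x6 ⊕ 0x6 = 0x0.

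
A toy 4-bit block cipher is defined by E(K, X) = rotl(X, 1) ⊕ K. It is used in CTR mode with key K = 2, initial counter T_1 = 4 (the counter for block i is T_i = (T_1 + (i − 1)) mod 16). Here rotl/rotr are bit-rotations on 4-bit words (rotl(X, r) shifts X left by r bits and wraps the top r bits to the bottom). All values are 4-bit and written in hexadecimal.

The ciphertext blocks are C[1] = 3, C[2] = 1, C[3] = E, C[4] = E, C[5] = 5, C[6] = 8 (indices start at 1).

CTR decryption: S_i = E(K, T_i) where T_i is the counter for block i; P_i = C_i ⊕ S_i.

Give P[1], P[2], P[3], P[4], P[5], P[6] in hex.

P[1]: T = 4, S = E(K, T) = A; 3 ⊕ A = 9.
P[2]: T = 5, S = E(K, T) = 8; 1 ⊕ 8 = 9.
P[3]: T = 6, S = E(K, T) = E; E ⊕ E = 0.
P[4]: T = 7, S = E(K, T) = C; E ⊕ C = 2.
P[5]: T = 8, S = E(K, T) = 3; 5 ⊕ 3 = 6.
P[6]: T = 9, S = E(K, T) = 1; 8 ⊕ 1 = 9.

P[1] = 9, P[2] = 9, P[3] = 0, P[4] = 2, P[5] = 6, P[6] = 9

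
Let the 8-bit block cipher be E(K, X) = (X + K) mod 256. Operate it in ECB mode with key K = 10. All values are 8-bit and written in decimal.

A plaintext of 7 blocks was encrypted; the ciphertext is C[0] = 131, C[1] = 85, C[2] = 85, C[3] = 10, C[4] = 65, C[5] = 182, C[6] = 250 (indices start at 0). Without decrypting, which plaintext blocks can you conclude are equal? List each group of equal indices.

P[1] = P[2]

ECB encrypts each block independently with the same key, so equal ciphertext blocks imply equal plaintext blocks.
C[1] = C[2] = 85, so P[1] = P[2].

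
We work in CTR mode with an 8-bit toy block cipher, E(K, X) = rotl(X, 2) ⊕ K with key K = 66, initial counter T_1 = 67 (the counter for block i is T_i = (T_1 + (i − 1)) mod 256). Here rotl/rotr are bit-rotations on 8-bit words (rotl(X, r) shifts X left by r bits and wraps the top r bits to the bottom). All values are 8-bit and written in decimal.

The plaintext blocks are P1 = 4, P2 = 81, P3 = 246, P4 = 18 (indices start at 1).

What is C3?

C3 = 161

CTR encryption: S_i = E(K, T_i) where T_i is the counter for block i; C_i = P_i ⊕ S_i.
C1: T = 67, S = E(K, T) = 79; 4 ⊕ 79 = 75.
C2: T = 68, S = E(K, T) = 83; 81 ⊕ 83 = 2.
C3: T = 69, S = E(K, T) = 87; 246 ⊕ 87 = 161.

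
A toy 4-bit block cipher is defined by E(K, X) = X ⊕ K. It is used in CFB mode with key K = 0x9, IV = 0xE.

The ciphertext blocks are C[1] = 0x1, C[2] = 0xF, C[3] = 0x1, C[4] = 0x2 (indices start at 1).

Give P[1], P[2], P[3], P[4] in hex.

P[1] = 0x6, P[2] = 0x7, P[3] = 0x7, P[4] = 0xA

CFB decryption: P_i = C_i ⊕ E(K, C_{i−1}), with C_{0} = IV.
P[1]: E(K, 0xE) = 0x7; 0x1 ⊕ 0x7 = 0x6.
P[2]: E(K, 0x1) = 0x8; 0xF ⊕ 0x8 = 0x7.
P[3]: E(K, 0xF) = 0x6; 0x1 ⊕ 0x6 = 0x7.
P[4]: E(K, 0x1) = 0x8; 0x2 ⊕ 0x8 = 0xA.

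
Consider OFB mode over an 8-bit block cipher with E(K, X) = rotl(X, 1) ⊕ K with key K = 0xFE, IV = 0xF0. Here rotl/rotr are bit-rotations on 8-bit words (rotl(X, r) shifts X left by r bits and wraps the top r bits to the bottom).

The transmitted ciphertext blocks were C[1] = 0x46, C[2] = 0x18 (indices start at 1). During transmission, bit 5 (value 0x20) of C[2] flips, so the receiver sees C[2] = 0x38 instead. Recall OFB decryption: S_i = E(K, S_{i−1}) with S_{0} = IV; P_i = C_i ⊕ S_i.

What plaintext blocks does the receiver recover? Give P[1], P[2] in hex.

Only C[2] changed, to 0x38. In OFB, a change in C_i flips the same bit in P_i only; the keystream is unaffected. Decrypting the received ciphertext:
P[1]: S = E(K, 0xF0) = 0x1F; 0x46 ⊕ 0x1F = 0x59.
P[2]: S = E(K, 0x1F) = 0xC0; 0x38 ⊕ 0xC0 = 0xF8.
Blocks that differ from the original plaintext: P[2].

P[1] = 0x59, P[2] = 0xF8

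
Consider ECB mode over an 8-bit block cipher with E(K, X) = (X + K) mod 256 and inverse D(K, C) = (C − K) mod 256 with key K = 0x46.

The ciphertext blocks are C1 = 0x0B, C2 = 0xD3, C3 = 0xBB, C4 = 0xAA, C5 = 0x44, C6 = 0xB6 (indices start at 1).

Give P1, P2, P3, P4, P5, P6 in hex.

ECB decryption: P_i = D(K, C_i).
P1: D(K, 0x0B) = 0xC5.
P2: D(K, 0xD3) = 0x8D.
P3: D(K, 0xBB) = 0x75.
P4: D(K, 0xAA) = 0x64.
P5: D(K, 0x44) = 0xFE.
P6: D(K, 0xB6) = 0x70.

P1 = 0xC5, P2 = 0x8D, P3 = 0x75, P4 = 0x64, P5 = 0xFE, P6 = 0x70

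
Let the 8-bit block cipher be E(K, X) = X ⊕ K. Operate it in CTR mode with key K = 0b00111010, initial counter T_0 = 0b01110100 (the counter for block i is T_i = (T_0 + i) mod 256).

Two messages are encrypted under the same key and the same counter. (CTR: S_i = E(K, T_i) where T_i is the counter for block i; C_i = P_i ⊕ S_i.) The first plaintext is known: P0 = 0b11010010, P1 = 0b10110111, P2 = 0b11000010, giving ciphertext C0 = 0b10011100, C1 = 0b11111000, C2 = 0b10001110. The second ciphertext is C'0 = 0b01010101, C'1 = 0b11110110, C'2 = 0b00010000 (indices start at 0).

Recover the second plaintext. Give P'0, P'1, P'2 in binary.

P'0 = 0b00011011, P'1 = 0b10111001, P'2 = 0b01011100

In CTR with a reused counter, both messages share the same keystream S_i, so C_i ⊕ C'_i = P_i ⊕ P'_i and thus P'_i = P_i ⊕ C_i ⊕ C'_i.
P'0: 0b11010010 ⊕ 0b10011100 ⊕ 0b01010101 = 0b00011011.
P'1: 0b10110111 ⊕ 0b11111000 ⊕ 0b11110110 = 0b10111001.
P'2: 0b11000010 ⊕ 0b10001110 ⊕ 0b00010000 = 0b01011100.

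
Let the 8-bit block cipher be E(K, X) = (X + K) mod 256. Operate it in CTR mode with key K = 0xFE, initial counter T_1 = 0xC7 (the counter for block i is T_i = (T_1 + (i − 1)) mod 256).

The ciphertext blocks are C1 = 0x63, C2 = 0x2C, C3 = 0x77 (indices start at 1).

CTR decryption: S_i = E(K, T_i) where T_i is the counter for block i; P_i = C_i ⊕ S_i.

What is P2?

P2: T = 0xC8, S = E(K, T) = 0xC6; 0x2C ⊕ 0xC6 = 0xEA.

P2 = 0xEA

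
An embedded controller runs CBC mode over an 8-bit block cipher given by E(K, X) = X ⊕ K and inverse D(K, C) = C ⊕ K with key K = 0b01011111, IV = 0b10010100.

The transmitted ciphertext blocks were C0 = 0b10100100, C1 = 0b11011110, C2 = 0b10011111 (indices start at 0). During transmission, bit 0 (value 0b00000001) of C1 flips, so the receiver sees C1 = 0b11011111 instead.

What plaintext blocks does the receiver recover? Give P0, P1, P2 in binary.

P0 = 0b01101111, P1 = 0b00100100, P2 = 0b00011111

CBC decryption: P_i = D(K, C_i) ⊕ C_{i−1}, with C_{−1} = IV.
Only C1 changed, to 0b11011111. In CBC, a change in C_i garbles P_i and flips the same bit in P_{i+1}. Decrypting the received ciphertext:
P0: D(K, 0b10100100) = 0b11111011; 0b11111011 ⊕ 0b10010100 = 0b01101111.
P1: D(K, 0b11011111) = 0b10000000; 0b10000000 ⊕ 0b10100100 = 0b00100100.
P2: D(K, 0b10011111) = 0b11000000; 0b11000000 ⊕ 0b11011111 = 0b00011111.
Blocks that differ from the original plaintext: P1, P2.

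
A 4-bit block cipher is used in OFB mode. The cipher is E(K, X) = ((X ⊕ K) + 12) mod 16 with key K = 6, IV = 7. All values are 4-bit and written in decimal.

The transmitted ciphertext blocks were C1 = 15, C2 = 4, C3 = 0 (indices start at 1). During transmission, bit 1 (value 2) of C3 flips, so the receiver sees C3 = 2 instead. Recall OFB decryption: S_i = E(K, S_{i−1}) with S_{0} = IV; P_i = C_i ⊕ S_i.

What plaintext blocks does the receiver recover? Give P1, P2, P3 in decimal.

Only C3 changed, to 2. In OFB, a change in C_i flips the same bit in P_i only; the keystream is unaffected. Decrypting the received ciphertext:
P1: S = E(K, 7) = 13; 15 ⊕ 13 = 2.
P2: S = E(K, 13) = 7; 4 ⊕ 7 = 3.
P3: S = E(K, 7) = 13; 2 ⊕ 13 = 15.
Blocks that differ from the original plaintext: P3.

P1 = 2, P2 = 3, P3 = 15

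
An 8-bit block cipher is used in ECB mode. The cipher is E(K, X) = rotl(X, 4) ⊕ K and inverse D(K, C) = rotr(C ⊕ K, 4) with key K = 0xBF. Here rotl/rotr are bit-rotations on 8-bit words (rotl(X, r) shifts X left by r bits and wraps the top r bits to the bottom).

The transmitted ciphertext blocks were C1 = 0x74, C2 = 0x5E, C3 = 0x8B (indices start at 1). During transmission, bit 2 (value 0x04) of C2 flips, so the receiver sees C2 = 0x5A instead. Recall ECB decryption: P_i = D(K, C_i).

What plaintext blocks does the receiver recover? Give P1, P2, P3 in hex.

P1 = 0xBC, P2 = 0x5E, P3 = 0x43

Only C2 changed, to 0x5A. In ECB, a change in C_i affects only P_i. Decrypting the received ciphertext:
P1: D(K, 0x74) = 0xBC.
P2: D(K, 0x5A) = 0x5E.
P3: D(K, 0x8B) = 0x43.
Blocks that differ from the original plaintext: P2.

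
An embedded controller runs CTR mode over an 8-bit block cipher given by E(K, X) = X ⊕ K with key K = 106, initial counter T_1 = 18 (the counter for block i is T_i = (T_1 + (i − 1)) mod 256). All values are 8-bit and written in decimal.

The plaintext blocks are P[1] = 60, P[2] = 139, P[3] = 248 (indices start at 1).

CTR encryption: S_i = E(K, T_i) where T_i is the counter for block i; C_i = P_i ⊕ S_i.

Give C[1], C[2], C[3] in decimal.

C[1]: T = 18, S = E(K, T) = 120; 60 ⊕ 120 = 68.
C[2]: T = 19, S = E(K, T) = 121; 139 ⊕ 121 = 242.
C[3]: T = 20, S = E(K, T) = 126; 248 ⊕ 126 = 134.

C[1] = 68, C[2] = 242, C[3] = 134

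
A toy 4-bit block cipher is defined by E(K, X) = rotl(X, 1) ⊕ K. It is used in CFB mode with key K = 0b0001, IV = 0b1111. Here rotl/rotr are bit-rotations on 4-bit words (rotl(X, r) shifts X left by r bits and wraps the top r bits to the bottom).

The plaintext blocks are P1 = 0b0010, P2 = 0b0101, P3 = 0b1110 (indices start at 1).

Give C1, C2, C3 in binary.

CFB encryption: C_i = P_i ⊕ E(K, C_{i−1}), with C_{0} = IV.
C1: E(K, 0b1111) = 0b1110; 0b0010 ⊕ 0b1110 = 0b1100.
C2: E(K, 0b1100) = 0b1000; 0b0101 ⊕ 0b1000 = 0b1101.
C3: E(K, 0b1101) = 0b1010; 0b1110 ⊕ 0b1010 = 0b0100.

C1 = 0b1100, C2 = 0b1101, C3 = 0b0100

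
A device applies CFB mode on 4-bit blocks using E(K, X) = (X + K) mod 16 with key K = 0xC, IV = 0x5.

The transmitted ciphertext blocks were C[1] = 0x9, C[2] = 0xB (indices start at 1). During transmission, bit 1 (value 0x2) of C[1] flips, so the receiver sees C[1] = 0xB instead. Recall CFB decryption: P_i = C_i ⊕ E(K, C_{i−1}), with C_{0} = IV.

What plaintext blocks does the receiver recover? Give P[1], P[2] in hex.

P[1] = 0xA, P[2] = 0xC

Only C[1] changed, to 0xB. In CFB, a change in C_i flips the same bit in P_i and garbles P_{i+1}. Decrypting the received ciphertext:
P[1]: E(K, 0x5) = 0x1; 0xB ⊕ 0x1 = 0xA.
P[2]: E(K, 0xB) = 0x7; 0xB ⊕ 0x7 = 0xC.
Blocks that differ from the original plaintext: P[1], P[2].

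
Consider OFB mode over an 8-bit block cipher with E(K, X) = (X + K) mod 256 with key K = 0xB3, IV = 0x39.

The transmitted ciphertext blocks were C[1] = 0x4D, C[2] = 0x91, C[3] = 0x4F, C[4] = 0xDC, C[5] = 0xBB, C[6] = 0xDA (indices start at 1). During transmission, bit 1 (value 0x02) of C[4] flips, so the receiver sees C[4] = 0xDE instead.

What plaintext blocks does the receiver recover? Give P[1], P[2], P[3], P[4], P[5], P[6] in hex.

OFB decryption: S_i = E(K, S_{i−1}) with S_{0} = IV; P_i = C_i ⊕ S_i.
Only C[4] changed, to 0xDE. In OFB, a change in C_i flips the same bit in P_i only; the keystream is unaffected. Decrypting the received ciphertext:
P[1]: S = E(K, 0x39) = 0xEC; 0x4D ⊕ 0xEC = 0xA1.
P[2]: S = E(K, 0xEC) = 0x9F; 0x91 ⊕ 0x9F = 0x0E.
P[3]: S = E(K, 0x9F) = 0x52; 0x4F ⊕ 0x52 = 0x1D.
P[4]: S = E(K, 0x52) = 0x05; 0xDE ⊕ 0x05 = 0xDB.
P[5]: S = E(K, 0x05) = 0xB8; 0xBB ⊕ 0xB8 = 0x03.
P[6]: S = E(K, 0xB8) = 0x6B; 0xDA ⊕ 0x6B = 0xB1.
Blocks that differ from the original plaintext: P[4].

P[1] = 0xA1, P[2] = 0x0E, P[3] = 0x1D, P[4] = 0xDB, P[5] = 0x03, P[6] = 0xB1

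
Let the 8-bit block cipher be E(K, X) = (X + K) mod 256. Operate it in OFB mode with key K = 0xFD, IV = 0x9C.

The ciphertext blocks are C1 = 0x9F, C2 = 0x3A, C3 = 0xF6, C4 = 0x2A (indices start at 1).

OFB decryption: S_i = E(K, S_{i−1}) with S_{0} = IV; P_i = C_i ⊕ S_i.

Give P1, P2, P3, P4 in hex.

P1 = 0x06, P2 = 0xAC, P3 = 0x65, P4 = 0xBA

P1: S = E(K, 0x9C) = 0x99; 0x9F ⊕ 0x99 = 0x06.
P2: S = E(K, 0x99) = 0x96; 0x3A ⊕ 0x96 = 0xAC.
P3: S = E(K, 0x96) = 0x93; 0xF6 ⊕ 0x93 = 0x65.
P4: S = E(K, 0x93) = 0x90; 0x2A ⊕ 0x90 = 0xBA.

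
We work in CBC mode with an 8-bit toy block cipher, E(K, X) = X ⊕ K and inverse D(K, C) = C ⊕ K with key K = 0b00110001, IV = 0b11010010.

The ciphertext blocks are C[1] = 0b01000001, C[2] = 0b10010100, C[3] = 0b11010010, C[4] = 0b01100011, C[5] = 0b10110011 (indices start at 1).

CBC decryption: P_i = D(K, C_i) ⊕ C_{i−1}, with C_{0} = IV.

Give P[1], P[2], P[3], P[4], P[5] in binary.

P[1]: D(K, 0b01000001) = 0b01110000; 0b01110000 ⊕ 0b11010010 = 0b10100010.
P[2]: D(K, 0b10010100) = 0b10100101; 0b10100101 ⊕ 0b01000001 = 0b11100100.
P[3]: D(K, 0b11010010) = 0b11100011; 0b11100011 ⊕ 0b10010100 = 0b01110111.
P[4]: D(K, 0b01100011) = 0b01010010; 0b01010010 ⊕ 0b11010010 = 0b10000000.
P[5]: D(K, 0b10110011) = 0b10000010; 0b10000010 ⊕ 0b01100011 = 0b11100001.

P[1] = 0b10100010, P[2] = 0b11100100, P[3] = 0b01110111, P[4] = 0b10000000, P[5] = 0b11100001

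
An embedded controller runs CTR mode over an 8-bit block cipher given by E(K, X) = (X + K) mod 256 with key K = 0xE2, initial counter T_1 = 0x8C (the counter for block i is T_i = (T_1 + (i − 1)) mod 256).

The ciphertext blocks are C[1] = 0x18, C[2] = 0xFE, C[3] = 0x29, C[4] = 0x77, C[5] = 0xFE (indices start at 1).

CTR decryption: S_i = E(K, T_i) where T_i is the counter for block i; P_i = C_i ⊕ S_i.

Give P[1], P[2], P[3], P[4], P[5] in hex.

P[1]: T = 0x8C, S = E(K, T) = 0x6E; 0x18 ⊕ 0x6E = 0x76.
P[2]: T = 0x8D, S = E(K, T) = 0x6F; 0xFE ⊕ 0x6F = 0x91.
P[3]: T = 0x8E, S = E(K, T) = 0x70; 0x29 ⊕ 0x70 = 0x59.
P[4]: T = 0x8F, S = E(K, T) = 0x71; 0x77 ⊕ 0x71 = 0x06.
P[5]: T = 0x90, S = E(K, T) = 0x72; 0xFE ⊕ 0x72 = 0x8C.

P[1] = 0x76, P[2] = 0x91, P[3] = 0x59, P[4] = 0x06, P[5] = 0x8C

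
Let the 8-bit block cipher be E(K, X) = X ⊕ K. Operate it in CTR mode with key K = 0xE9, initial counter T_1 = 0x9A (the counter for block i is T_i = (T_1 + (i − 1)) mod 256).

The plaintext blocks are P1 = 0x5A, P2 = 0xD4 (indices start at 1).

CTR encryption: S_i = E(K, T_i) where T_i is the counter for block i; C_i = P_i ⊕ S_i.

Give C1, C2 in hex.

C1 = 0x29, C2 = 0xA6

C1: T = 0x9A, S = E(K, T) = 0x73; 0x5A ⊕ 0x73 = 0x29.
C2: T = 0x9B, S = E(K, T) = 0x72; 0xD4 ⊕ 0x72 = 0xA6.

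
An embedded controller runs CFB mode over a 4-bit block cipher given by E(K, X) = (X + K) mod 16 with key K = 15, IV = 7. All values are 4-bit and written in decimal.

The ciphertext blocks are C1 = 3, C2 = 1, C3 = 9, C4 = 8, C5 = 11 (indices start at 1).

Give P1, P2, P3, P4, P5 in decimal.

P1 = 5, P2 = 3, P3 = 9, P4 = 0, P5 = 12

CFB decryption: P_i = C_i ⊕ E(K, C_{i−1}), with C_{0} = IV.
P1: E(K, 7) = 6; 3 ⊕ 6 = 5.
P2: E(K, 3) = 2; 1 ⊕ 2 = 3.
P3: E(K, 1) = 0; 9 ⊕ 0 = 9.
P4: E(K, 9) = 8; 8 ⊕ 8 = 0.
P5: E(K, 8) = 7; 11 ⊕ 7 = 12.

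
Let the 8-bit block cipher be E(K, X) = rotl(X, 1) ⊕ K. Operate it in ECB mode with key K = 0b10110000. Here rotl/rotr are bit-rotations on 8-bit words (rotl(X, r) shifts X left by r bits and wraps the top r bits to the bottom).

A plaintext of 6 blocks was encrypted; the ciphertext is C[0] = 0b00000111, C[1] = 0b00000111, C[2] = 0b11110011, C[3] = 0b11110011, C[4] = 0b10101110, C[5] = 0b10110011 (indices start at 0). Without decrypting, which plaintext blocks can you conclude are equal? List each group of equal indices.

ECB encrypts each block independently with the same key, so equal ciphertext blocks imply equal plaintext blocks.
C[0] = C[1] = 0b00000111, so P[0] = P[1].
C[2] = C[3] = 0b11110011, so P[2] = P[3].

P[0] = P[1]; P[2] = P[3]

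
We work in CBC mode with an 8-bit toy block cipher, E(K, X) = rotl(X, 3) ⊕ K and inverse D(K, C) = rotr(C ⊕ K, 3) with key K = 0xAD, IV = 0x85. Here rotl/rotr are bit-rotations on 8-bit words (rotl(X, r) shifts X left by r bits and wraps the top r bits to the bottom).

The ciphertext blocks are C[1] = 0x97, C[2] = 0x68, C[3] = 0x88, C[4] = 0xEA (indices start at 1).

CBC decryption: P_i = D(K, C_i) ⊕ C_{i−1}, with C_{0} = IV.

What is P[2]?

P[2]: D(K, 0x68) = 0xB8; 0xB8 ⊕ 0x97 = 0x2F.

P[2] = 0x2F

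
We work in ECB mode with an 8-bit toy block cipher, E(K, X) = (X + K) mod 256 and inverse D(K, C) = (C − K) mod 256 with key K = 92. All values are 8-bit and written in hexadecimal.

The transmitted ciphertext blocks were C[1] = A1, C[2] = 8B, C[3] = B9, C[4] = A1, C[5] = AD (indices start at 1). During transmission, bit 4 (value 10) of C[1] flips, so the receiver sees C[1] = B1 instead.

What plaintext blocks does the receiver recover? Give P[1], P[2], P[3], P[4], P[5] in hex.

ECB decryption: P_i = D(K, C_i).
Only C[1] changed, to B1. In ECB, a change in C_i affects only P_i. Decrypting the received ciphertext:
P[1]: D(K, B1) = 1F.
P[2]: D(K, 8B) = F9.
P[3]: D(K, B9) = 27.
P[4]: D(K, A1) = 0F.
P[5]: D(K, AD) = 1B.
Blocks that differ from the original plaintext: P[1].

P[1] = 1F, P[2] = F9, P[3] = 27, P[4] = 0F, P[5] = 1B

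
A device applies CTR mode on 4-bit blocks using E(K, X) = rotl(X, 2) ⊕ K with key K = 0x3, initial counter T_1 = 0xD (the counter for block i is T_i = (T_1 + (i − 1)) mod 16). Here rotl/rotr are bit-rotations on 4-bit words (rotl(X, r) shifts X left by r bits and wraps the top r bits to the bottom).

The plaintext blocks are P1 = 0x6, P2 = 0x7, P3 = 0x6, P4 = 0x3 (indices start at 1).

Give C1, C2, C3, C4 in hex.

CTR encryption: S_i = E(K, T_i) where T_i is the counter for block i; C_i = P_i ⊕ S_i.
C1: T = 0xD, S = E(K, T) = 0x4; 0x6 ⊕ 0x4 = 0x2.
C2: T = 0xE, S = E(K, T) = 0x8; 0x7 ⊕ 0x8 = 0xF.
C3: T = 0xF, S = E(K, T) = 0xC; 0x6 ⊕ 0xC = 0xA.
C4: T = 0x0, S = E(K, T) = 0x3; 0x3 ⊕ 0x3 = 0x0.

C1 = 0x2, C2 = 0xF, C3 = 0xA, C4 = 0x0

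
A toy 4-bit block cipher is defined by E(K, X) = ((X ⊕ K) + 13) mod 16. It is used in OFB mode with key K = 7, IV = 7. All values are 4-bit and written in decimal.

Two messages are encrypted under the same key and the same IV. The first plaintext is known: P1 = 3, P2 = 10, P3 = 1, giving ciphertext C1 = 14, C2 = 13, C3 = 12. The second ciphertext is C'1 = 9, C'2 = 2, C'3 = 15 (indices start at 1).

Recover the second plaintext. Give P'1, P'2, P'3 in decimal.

In OFB with a reused IV, both messages share the same keystream S_i, so C_i ⊕ C'_i = P_i ⊕ P'_i and thus P'_i = P_i ⊕ C_i ⊕ C'_i.
P'1: 3 ⊕ 14 ⊕ 9 = 4.
P'2: 10 ⊕ 13 ⊕ 2 = 5.
P'3: 1 ⊕ 12 ⊕ 15 = 2.

P'1 = 4, P'2 = 5, P'3 = 2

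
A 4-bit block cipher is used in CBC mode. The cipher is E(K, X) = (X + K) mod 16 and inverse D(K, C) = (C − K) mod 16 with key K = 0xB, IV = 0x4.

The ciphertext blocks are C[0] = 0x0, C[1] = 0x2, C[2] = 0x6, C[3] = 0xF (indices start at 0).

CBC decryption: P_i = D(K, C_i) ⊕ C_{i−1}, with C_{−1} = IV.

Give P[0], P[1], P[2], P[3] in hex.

P[0]: D(K, 0x0) = 0x5; 0x5 ⊕ 0x4 = 0x1.
P[1]: D(K, 0x2) = 0x7; 0x7 ⊕ 0x0 = 0x7.
P[2]: D(K, 0x6) = 0xB; 0xB ⊕ 0x2 = 0x9.
P[3]: D(K, 0xF) = 0x4; 0x4 ⊕ 0x6 = 0x2.

P[0] = 0x1, P[1] = 0x7, P[2] = 0x9, P[3] = 0x2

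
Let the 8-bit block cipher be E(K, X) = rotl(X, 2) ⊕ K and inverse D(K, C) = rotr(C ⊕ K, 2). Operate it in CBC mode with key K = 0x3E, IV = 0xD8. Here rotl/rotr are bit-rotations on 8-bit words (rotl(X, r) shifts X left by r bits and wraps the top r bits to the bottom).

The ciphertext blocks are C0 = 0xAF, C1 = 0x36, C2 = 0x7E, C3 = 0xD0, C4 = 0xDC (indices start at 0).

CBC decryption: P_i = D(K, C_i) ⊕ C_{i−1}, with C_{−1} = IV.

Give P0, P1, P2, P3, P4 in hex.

P0 = 0xBC, P1 = 0xAD, P2 = 0x26, P3 = 0xC5, P4 = 0x68

P0: D(K, 0xAF) = 0x64; 0x64 ⊕ 0xD8 = 0xBC.
P1: D(K, 0x36) = 0x02; 0x02 ⊕ 0xAF = 0xAD.
P2: D(K, 0x7E) = 0x10; 0x10 ⊕ 0x36 = 0x26.
P3: D(K, 0xD0) = 0xBB; 0xBB ⊕ 0x7E = 0xC5.
P4: D(K, 0xDC) = 0xB8; 0xB8 ⊕ 0xD0 = 0x68.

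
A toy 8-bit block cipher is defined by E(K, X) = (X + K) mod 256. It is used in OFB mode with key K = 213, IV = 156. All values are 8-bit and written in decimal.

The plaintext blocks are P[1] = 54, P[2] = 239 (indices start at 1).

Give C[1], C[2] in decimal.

OFB encryption: S_i = E(K, S_{i−1}) with S_{0} = IV; C_i = P_i ⊕ S_i.
C[1]: S = E(K, 156) = 113; 54 ⊕ 113 = 71.
C[2]: S = E(K, 113) = 70; 239 ⊕ 70 = 169.

C[1] = 71, C[2] = 169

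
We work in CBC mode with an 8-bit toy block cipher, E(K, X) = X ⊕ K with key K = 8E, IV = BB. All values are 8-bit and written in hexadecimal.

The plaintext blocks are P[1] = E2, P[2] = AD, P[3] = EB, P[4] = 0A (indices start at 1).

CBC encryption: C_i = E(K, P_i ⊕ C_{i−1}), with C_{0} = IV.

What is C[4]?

C[1]: P[1] ⊕ BB = 59; E(K, 59) = D7.
C[2]: P[2] ⊕ D7 = 7A; E(K, 7A) = F4.
C[3]: P[3] ⊕ F4 = 1F; E(K, 1F) = 91.
C[4]: P[4] ⊕ 91 = 9B; E(K, 9B) = 15.

C[4] = 15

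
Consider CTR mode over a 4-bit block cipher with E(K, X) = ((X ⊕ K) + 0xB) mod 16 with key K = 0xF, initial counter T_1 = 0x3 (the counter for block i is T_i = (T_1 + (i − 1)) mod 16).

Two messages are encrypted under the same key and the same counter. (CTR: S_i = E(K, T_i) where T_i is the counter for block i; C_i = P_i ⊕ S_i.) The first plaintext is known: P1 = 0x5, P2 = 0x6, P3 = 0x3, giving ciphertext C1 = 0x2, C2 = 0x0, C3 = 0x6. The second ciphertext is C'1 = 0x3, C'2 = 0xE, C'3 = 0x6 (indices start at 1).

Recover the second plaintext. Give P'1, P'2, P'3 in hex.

In CTR with a reused counter, both messages share the same keystream S_i, so C_i ⊕ C'_i = P_i ⊕ P'_i and thus P'_i = P_i ⊕ C_i ⊕ C'_i.
P'1: 0x5 ⊕ 0x2 ⊕ 0x3 = 0x4.
P'2: 0x6 ⊕ 0x0 ⊕ 0xE = 0x8.
P'3: 0x3 ⊕ 0x6 ⊕ 0x6 = 0x3.

P'1 = 0x4, P'2 = 0x8, P'3 = 0x3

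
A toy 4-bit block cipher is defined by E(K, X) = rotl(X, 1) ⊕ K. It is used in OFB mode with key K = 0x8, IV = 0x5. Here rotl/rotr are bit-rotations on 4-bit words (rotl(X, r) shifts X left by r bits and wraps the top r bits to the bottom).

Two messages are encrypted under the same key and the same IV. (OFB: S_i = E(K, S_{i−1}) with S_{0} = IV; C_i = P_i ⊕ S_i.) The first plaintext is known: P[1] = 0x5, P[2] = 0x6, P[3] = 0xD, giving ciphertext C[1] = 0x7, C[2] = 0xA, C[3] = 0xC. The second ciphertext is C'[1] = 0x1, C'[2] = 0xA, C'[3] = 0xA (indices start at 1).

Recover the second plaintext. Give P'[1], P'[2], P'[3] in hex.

In OFB with a reused IV, both messages share the same keystream S_i, so C_i ⊕ C'_i = P_i ⊕ P'_i and thus P'_i = P_i ⊕ C_i ⊕ C'_i.
P'[1]: 0x5 ⊕ 0x7 ⊕ 0x1 = 0x3.
P'[2]: 0x6 ⊕ 0xA ⊕ 0xA = 0x6.
P'[3]: 0xD ⊕ 0xC ⊕ 0xA = 0xB.

P'[1] = 0x3, P'[2] = 0x6, P'[3] = 0xB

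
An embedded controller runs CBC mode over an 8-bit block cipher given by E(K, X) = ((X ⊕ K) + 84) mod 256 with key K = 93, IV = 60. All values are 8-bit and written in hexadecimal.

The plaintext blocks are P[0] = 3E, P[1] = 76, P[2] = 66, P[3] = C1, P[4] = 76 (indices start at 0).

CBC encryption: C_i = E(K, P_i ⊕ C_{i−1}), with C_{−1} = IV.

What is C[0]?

C[0]: P[0] ⊕ 60 = 5E; E(K, 5E) = 51.

C[0] = 51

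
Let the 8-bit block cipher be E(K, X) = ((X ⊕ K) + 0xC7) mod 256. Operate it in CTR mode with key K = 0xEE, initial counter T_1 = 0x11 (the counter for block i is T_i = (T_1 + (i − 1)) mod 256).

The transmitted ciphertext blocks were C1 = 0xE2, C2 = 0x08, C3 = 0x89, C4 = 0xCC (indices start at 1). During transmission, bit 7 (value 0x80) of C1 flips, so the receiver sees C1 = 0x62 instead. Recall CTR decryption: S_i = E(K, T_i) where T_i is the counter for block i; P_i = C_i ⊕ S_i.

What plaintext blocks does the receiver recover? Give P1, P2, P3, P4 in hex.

Only C1 changed, to 0x62. In CTR, a change in C_i flips the same bit in P_i only; the keystream is unaffected. Decrypting the received ciphertext:
P1: T = 0x11, S = E(K, T) = 0xC6; 0x62 ⊕ 0xC6 = 0xA4.
P2: T = 0x12, S = E(K, T) = 0xC3; 0x08 ⊕ 0xC3 = 0xCB.
P3: T = 0x13, S = E(K, T) = 0xC4; 0x89 ⊕ 0xC4 = 0x4D.
P4: T = 0x14, S = E(K, T) = 0xC1; 0xCC ⊕ 0xC1 = 0x0D.
Blocks that differ from the original plaintext: P1.

P1 = 0xA4, P2 = 0xCB, P3 = 0x4D, P4 = 0x0D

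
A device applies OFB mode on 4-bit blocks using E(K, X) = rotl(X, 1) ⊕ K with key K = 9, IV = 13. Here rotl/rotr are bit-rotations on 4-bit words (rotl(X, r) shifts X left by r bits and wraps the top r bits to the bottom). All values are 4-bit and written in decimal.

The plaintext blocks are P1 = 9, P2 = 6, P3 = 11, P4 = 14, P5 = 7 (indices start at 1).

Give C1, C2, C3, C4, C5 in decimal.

OFB encryption: S_i = E(K, S_{i−1}) with S_{0} = IV; C_i = P_i ⊕ S_i.
C1: S = E(K, 13) = 2; 9 ⊕ 2 = 11.
C2: S = E(K, 2) = 13; 6 ⊕ 13 = 11.
C3: S = E(K, 13) = 2; 11 ⊕ 2 = 9.
C4: S = E(K, 2) = 13; 14 ⊕ 13 = 3.
C5: S = E(K, 13) = 2; 7 ⊕ 2 = 5.

C1 = 11, C2 = 11, C3 = 9, C4 = 3, C5 = 5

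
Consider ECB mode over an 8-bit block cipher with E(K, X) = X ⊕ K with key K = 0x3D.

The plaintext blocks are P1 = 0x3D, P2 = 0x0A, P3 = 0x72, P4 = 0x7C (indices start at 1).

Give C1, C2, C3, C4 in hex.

C1 = 0x00, C2 = 0x37, C3 = 0x4F, C4 = 0x41

ECB encryption: C_i = E(K, P_i).
C1: E(K, 0x3D) = 0x00.
C2: E(K, 0x0A) = 0x37.
C3: E(K, 0x72) = 0x4F.
C4: E(K, 0x7C) = 0x41.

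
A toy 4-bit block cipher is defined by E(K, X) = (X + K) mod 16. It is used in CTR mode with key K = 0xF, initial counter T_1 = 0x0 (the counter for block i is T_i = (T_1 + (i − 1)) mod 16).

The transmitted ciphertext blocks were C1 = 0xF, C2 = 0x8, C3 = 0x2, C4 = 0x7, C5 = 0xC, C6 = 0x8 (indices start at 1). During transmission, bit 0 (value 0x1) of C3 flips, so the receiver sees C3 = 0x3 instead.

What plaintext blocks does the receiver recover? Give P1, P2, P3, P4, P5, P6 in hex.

P1 = 0x0, P2 = 0x8, P3 = 0x2, P4 = 0x5, P5 = 0xF, P6 = 0xC

CTR decryption: S_i = E(K, T_i) where T_i is the counter for block i; P_i = C_i ⊕ S_i.
Only C3 changed, to 0x3. In CTR, a change in C_i flips the same bit in P_i only; the keystream is unaffected. Decrypting the received ciphertext:
P1: T = 0x0, S = E(K, T) = 0xF; 0xF ⊕ 0xF = 0x0.
P2: T = 0x1, S = E(K, T) = 0x0; 0x8 ⊕ 0x0 = 0x8.
P3: T = 0x2, S = E(K, T) = 0x1; 0x3 ⊕ 0x1 = 0x2.
P4: T = 0x3, S = E(K, T) = 0x2; 0x7 ⊕ 0x2 = 0x5.
P5: T = 0x4, S = E(K, T) = 0x3; 0xC ⊕ 0x3 = 0xF.
P6: T = 0x5, S = E(K, T) = 0x4; 0x8 ⊕ 0x4 = 0xC.
Blocks that differ from the original plaintext: P3.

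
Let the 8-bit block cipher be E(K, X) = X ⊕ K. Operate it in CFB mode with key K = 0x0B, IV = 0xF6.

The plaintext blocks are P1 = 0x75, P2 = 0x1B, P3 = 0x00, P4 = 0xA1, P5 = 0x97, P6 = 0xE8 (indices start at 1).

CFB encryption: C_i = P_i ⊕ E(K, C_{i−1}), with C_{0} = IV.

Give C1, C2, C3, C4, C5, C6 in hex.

C1: E(K, 0xF6) = 0xFD; 0x75 ⊕ 0xFD = 0x88.
C2: E(K, 0x88) = 0x83; 0x1B ⊕ 0x83 = 0x98.
C3: E(K, 0x98) = 0x93; 0x00 ⊕ 0x93 = 0x93.
C4: E(K, 0x93) = 0x98; 0xA1 ⊕ 0x98 = 0x39.
C5: E(K, 0x39) = 0x32; 0x97 ⊕ 0x32 = 0xA5.
C6: E(K, 0xA5) = 0xAE; 0xE8 ⊕ 0xAE = 0x46.

C1 = 0x88, C2 = 0x98, C3 = 0x93, C4 = 0x39, C5 = 0xA5, C6 = 0x46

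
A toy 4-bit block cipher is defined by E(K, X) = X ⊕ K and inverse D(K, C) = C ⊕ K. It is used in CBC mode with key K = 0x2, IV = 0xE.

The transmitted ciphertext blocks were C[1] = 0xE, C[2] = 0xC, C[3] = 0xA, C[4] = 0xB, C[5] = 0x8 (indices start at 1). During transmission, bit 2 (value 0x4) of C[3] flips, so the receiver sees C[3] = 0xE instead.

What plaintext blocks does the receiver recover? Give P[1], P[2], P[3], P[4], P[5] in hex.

CBC decryption: P_i = D(K, C_i) ⊕ C_{i−1}, with C_{0} = IV.
Only C[3] changed, to 0xE. In CBC, a change in C_i garbles P_i and flips the same bit in P_{i+1}. Decrypting the received ciphertext:
P[1]: D(K, 0xE) = 0xC; 0xC ⊕ 0xE = 0x2.
P[2]: D(K, 0xC) = 0xE; 0xE ⊕ 0xE = 0x0.
P[3]: D(K, 0xE) = 0xC; 0xC ⊕ 0xC = 0x0.
P[4]: D(K, 0xB) = 0x9; 0x9 ⊕ 0xE = 0x7.
P[5]: D(K, 0x8) = 0xA; 0xA ⊕ 0xB = 0x1.
Blocks that differ from the original plaintext: P[3], P[4].

P[1] = 0x2, P[2] = 0x0, P[3] = 0x0, P[4] = 0x7, P[5] = 0x1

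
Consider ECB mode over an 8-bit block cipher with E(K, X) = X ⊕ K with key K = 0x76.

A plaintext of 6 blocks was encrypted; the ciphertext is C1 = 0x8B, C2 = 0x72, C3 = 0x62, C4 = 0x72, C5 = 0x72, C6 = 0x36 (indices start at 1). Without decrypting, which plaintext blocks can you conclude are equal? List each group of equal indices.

P2 = P4 = P5

ECB encrypts each block independently with the same key, so equal ciphertext blocks imply equal plaintext blocks.
C2 = C4 = C5 = 0x72, so P2 = P4 = P5.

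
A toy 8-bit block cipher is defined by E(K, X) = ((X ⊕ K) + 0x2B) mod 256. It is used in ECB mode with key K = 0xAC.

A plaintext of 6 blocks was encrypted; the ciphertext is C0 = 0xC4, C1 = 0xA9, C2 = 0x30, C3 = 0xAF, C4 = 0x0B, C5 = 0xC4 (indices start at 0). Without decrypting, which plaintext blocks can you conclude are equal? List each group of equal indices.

ECB encrypts each block independently with the same key, so equal ciphertext blocks imply equal plaintext blocks.
C0 = C5 = 0xC4, so P0 = P5.

P0 = P5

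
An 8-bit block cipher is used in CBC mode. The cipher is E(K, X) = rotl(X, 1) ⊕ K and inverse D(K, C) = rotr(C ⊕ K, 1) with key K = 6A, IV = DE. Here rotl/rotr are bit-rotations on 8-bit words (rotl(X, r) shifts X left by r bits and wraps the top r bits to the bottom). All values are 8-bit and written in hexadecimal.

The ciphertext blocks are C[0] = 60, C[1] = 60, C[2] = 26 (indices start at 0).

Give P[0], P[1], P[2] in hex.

P[0] = DB, P[1] = 65, P[2] = 46

CBC decryption: P_i = D(K, C_i) ⊕ C_{i−1}, with C_{−1} = IV.
P[0]: D(K, 60) = 05; 05 ⊕ DE = DB.
P[1]: D(K, 60) = 05; 05 ⊕ 60 = 65.
P[2]: D(K, 26) = 26; 26 ⊕ 60 = 46.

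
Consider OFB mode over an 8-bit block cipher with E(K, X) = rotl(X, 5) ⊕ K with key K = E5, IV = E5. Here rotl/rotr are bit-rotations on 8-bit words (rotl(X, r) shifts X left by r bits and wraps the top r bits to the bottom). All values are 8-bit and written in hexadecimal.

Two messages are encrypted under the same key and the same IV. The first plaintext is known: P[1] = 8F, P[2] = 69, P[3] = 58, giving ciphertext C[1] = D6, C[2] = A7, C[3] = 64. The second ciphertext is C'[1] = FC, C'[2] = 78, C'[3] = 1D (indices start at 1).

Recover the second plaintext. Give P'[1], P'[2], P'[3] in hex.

In OFB with a reused IV, both messages share the same keystream S_i, so C_i ⊕ C'_i = P_i ⊕ P'_i and thus P'_i = P_i ⊕ C_i ⊕ C'_i.
P'[1]: 8F ⊕ D6 ⊕ FC = A5.
P'[2]: 69 ⊕ A7 ⊕ 78 = B6.
P'[3]: 58 ⊕ 64 ⊕ 1D = 21.

P'[1] = A5, P'[2] = B6, P'[3] = 21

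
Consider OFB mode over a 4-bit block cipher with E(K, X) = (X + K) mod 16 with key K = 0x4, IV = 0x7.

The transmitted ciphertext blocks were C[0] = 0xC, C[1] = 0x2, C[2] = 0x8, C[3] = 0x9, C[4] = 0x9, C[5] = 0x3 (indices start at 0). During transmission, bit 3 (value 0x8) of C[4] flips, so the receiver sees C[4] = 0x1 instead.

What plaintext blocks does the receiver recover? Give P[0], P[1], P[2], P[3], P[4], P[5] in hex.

P[0] = 0x7, P[1] = 0xD, P[2] = 0xB, P[3] = 0xE, P[4] = 0xA, P[5] = 0xC

OFB decryption: S_i = E(K, S_{i−1}) with S_{−1} = IV; P_i = C_i ⊕ S_i.
Only C[4] changed, to 0x1. In OFB, a change in C_i flips the same bit in P_i only; the keystream is unaffected. Decrypting the received ciphertext:
P[0]: S = E(K, 0x7) = 0xB; 0xC ⊕ 0xB = 0x7.
P[1]: S = E(K, 0xB) = 0xF; 0x2 ⊕ 0xF = 0xD.
P[2]: S = E(K, 0xF) = 0x3; 0x8 ⊕ 0x3 = 0xB.
P[3]: S = E(K, 0x3) = 0x7; 0x9 ⊕ 0x7 = 0xE.
P[4]: S = E(K, 0x7) = 0xB; 0x1 ⊕ 0xB = 0xA.
P[5]: S = E(K, 0xB) = 0xF; 0x3 ⊕ 0xF = 0xC.
Blocks that differ from the original plaintext: P[4].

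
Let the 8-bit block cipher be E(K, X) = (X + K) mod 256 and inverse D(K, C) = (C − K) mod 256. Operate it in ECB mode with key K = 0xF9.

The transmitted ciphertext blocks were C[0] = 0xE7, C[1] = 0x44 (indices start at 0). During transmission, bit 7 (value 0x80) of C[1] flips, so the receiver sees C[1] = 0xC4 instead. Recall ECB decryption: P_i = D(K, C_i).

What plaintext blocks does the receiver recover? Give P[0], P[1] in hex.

P[0] = 0xEE, P[1] = 0xCB

Only C[1] changed, to 0xC4. In ECB, a change in C_i affects only P_i. Decrypting the received ciphertext:
P[0]: D(K, 0xE7) = 0xEE.
P[1]: D(K, 0xC4) = 0xCB.
Blocks that differ from the original plaintext: P[1].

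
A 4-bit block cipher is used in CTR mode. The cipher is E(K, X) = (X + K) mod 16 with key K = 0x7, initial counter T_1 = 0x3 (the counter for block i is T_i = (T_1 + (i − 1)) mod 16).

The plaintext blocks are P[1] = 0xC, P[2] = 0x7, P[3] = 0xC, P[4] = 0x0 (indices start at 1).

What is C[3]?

C[3] = 0x0

CTR encryption: S_i = E(K, T_i) where T_i is the counter for block i; C_i = P_i ⊕ S_i.
C[1]: T = 0x3, S = E(K, T) = 0xA; 0xC ⊕ 0xA = 0x6.
C[2]: T = 0x4, S = E(K, T) = 0xB; 0x7 ⊕ 0xB = 0xC.
C[3]: T = 0x5, S = E(K, T) = 0xC; 0xC ⊕ 0xC = 0x0.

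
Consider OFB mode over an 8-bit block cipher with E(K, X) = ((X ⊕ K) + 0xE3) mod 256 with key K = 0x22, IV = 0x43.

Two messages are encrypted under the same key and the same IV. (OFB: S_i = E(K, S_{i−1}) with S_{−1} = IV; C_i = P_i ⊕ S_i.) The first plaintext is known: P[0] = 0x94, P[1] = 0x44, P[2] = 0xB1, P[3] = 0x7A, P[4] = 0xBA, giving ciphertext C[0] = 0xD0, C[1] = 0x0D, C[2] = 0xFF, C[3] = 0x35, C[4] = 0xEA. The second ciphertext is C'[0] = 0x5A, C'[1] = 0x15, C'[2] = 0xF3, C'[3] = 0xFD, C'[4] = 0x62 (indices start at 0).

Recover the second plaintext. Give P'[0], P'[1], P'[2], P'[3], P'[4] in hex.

In OFB with a reused IV, both messages share the same keystream S_i, so C_i ⊕ C'_i = P_i ⊕ P'_i and thus P'_i = P_i ⊕ C_i ⊕ C'_i.
P'[0]: 0x94 ⊕ 0xD0 ⊕ 0x5A = 0x1E.
P'[1]: 0x44 ⊕ 0x0D ⊕ 0x15 = 0x5C.
P'[2]: 0xB1 ⊕ 0xFF ⊕ 0xF3 = 0xBD.
P'[3]: 0x7A ⊕ 0x35 ⊕ 0xFD = 0xB2.
P'[4]: 0xBA ⊕ 0xEA ⊕ 0x62 = 0x32.

P'[0] = 0x1E, P'[1] = 0x5C, P'[2] = 0xBD, P'[3] = 0xB2, P'[4] = 0x32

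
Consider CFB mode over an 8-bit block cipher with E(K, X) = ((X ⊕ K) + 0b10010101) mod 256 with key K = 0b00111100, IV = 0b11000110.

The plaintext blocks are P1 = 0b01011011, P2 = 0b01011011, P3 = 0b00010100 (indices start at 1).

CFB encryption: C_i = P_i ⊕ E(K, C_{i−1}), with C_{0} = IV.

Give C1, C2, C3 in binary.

C1 = 0b11010100, C2 = 0b00100110, C3 = 0b10111011

C1: E(K, 0b11000110) = 0b10001111; 0b01011011 ⊕ 0b10001111 = 0b11010100.
C2: E(K, 0b11010100) = 0b01111101; 0b01011011 ⊕ 0b01111101 = 0b00100110.
C3: E(K, 0b00100110) = 0b10101111; 0b00010100 ⊕ 0b10101111 = 0b10111011.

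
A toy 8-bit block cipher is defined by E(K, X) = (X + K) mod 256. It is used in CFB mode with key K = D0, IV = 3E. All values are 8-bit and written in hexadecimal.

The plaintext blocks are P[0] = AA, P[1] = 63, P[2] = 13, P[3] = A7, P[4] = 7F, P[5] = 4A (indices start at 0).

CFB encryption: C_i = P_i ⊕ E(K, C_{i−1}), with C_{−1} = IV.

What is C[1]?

C[0]: E(K, 3E) = 0E; AA ⊕ 0E = A4.
C[1]: E(K, A4) = 74; 63 ⊕ 74 = 17.

C[1] = 17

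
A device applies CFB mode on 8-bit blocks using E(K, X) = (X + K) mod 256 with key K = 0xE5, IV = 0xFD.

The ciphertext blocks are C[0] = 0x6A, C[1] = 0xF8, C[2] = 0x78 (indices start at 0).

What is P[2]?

CFB decryption: P_i = C_i ⊕ E(K, C_{i−1}), with C_{−1} = IV.
P[2]: E(K, 0xF8) = 0xDD; 0x78 ⊕ 0xDD = 0xA5.

P[2] = 0xA5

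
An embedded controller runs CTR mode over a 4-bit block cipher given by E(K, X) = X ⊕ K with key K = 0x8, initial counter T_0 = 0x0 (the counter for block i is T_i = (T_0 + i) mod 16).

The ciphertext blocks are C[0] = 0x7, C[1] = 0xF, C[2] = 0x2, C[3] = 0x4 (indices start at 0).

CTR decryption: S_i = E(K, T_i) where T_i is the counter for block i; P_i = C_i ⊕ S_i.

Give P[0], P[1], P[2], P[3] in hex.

P[0] = 0xF, P[1] = 0x6, P[2] = 0x8, P[3] = 0xF

P[0]: T = 0x0, S = E(K, T) = 0x8; 0x7 ⊕ 0x8 = 0xF.
P[1]: T = 0x1, S = E(K, T) = 0x9; 0xF ⊕ 0x9 = 0x6.
P[2]: T = 0x2, S = E(K, T) = 0xA; 0x2 ⊕ 0xA = 0x8.
P[3]: T = 0x3, S = E(K, T) = 0xB; 0x4 ⊕ 0xB = 0xF.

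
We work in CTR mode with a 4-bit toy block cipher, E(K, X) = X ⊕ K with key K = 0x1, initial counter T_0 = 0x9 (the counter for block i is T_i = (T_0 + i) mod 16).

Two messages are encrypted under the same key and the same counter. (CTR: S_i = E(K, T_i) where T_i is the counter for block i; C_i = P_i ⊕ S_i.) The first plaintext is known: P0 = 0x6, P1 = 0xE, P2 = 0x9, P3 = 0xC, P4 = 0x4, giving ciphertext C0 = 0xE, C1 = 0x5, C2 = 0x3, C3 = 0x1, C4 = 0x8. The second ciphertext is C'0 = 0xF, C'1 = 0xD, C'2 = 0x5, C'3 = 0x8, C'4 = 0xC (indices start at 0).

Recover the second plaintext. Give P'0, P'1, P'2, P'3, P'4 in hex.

P'0 = 0x7, P'1 = 0x6, P'2 = 0xF, P'3 = 0x5, P'4 = 0x0

In CTR with a reused counter, both messages share the same keystream S_i, so C_i ⊕ C'_i = P_i ⊕ P'_i and thus P'_i = P_i ⊕ C_i ⊕ C'_i.
P'0: 0x6 ⊕ 0xE ⊕ 0xF = 0x7.
P'1: 0xE ⊕ 0x5 ⊕ 0xD = 0x6.
P'2: 0x9 ⊕ 0x3 ⊕ 0x5 = 0xF.
P'3: 0xC ⊕ 0x1 ⊕ 0x8 = 0x5.
P'4: 0x4 ⊕ 0x8 ⊕ 0xC = 0x0.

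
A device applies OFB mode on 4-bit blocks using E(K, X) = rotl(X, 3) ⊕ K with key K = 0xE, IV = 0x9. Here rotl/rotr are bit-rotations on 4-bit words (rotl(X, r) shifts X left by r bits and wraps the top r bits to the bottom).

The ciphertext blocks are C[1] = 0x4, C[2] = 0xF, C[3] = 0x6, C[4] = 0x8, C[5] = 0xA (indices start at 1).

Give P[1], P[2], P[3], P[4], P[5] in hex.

OFB decryption: S_i = E(K, S_{i−1}) with S_{0} = IV; P_i = C_i ⊕ S_i.
P[1]: S = E(K, 0x9) = 0x2; 0x4 ⊕ 0x2 = 0x6.
P[2]: S = E(K, 0x2) = 0xF; 0xF ⊕ 0xF = 0x0.
P[3]: S = E(K, 0xF) = 0x1; 0x6 ⊕ 0x1 = 0x7.
P[4]: S = E(K, 0x1) = 0x6; 0x8 ⊕ 0x6 = 0xE.
P[5]: S = E(K, 0x6) = 0xD; 0xA ⊕ 0xD = 0x7.

P[1] = 0x6, P[2] = 0x0, P[3] = 0x7, P[4] = 0xE, P[5] = 0x7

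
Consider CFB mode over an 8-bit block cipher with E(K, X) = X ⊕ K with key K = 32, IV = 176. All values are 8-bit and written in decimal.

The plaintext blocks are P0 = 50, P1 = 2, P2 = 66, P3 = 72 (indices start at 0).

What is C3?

C3 = 138

CFB encryption: C_i = P_i ⊕ E(K, C_{i−1}), with C_{−1} = IV.
C0: E(K, 176) = 144; 50 ⊕ 144 = 162.
C1: E(K, 162) = 130; 2 ⊕ 130 = 128.
C2: E(K, 128) = 160; 66 ⊕ 160 = 226.
C3: E(K, 226) = 194; 72 ⊕ 194 = 138.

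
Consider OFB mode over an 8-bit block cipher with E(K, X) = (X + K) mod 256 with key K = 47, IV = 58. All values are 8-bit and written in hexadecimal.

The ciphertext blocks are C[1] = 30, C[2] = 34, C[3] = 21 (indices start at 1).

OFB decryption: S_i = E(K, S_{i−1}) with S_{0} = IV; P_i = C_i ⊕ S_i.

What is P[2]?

P[1]: S = E(K, 58) = 9F; 30 ⊕ 9F = AF.
P[2]: S = E(K, 9F) = E6; 34 ⊕ E6 = D2.

P[2] = D2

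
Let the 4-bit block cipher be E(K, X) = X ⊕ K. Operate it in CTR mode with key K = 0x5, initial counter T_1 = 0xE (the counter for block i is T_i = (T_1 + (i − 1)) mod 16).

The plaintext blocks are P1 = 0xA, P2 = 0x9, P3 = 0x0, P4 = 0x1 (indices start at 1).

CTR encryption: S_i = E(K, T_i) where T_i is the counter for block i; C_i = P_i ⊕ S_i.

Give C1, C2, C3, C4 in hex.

C1 = 0x1, C2 = 0x3, C3 = 0x5, C4 = 0x5

C1: T = 0xE, S = E(K, T) = 0xB; 0xA ⊕ 0xB = 0x1.
C2: T = 0xF, S = E(K, T) = 0xA; 0x9 ⊕ 0xA = 0x3.
C3: T = 0x0, S = E(K, T) = 0x5; 0x0 ⊕ 0x5 = 0x5.
C4: T = 0x1, S = E(K, T) = 0x4; 0x1 ⊕ 0x4 = 0x5.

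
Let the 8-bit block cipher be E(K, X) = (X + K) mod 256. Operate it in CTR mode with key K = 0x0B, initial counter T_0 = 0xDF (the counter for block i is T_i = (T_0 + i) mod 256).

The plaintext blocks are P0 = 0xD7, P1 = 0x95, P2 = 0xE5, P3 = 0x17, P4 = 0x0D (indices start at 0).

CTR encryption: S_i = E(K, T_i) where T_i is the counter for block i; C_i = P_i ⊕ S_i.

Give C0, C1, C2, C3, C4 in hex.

C0: T = 0xDF, S = E(K, T) = 0xEA; 0xD7 ⊕ 0xEA = 0x3D.
C1: T = 0xE0, S = E(K, T) = 0xEB; 0x95 ⊕ 0xEB = 0x7E.
C2: T = 0xE1, S = E(K, T) = 0xEC; 0xE5 ⊕ 0xEC = 0x09.
C3: T = 0xE2, S = E(K, T) = 0xED; 0x17 ⊕ 0xED = 0xFA.
C4: T = 0xE3, S = E(K, T) = 0xEE; 0x0D ⊕ 0xEE = 0xE3.

C0 = 0x3D, C1 = 0x7E, C2 = 0x09, C3 = 0xFA, C4 = 0xE3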